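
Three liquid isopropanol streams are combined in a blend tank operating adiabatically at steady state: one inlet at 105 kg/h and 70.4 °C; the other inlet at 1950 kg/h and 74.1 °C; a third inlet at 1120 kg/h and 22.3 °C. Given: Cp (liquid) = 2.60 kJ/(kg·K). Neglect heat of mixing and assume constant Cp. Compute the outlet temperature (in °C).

T_out = 55.7 °C

No heat crosses the boundary, so H_out = H_in.
Σ ṁᵢCp,ᵢTᵢ = 105×2.60×70.4 + 1950×2.60×74.1 + 1120×2.60×22.3 = 459840
Σ ṁᵢCp,ᵢ = 105×2.60 + 1950×2.60 + 1120×2.60 = 8255
T_out = 459840 / 8255 = 55.705 °C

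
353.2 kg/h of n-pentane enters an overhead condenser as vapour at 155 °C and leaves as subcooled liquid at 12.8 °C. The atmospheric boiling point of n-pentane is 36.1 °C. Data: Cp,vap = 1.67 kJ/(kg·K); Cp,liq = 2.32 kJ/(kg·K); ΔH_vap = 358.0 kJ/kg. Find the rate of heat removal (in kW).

Q_c = 59.9 kW

vapour 155→36.1 °C: -198.56 kJ/kg
condensation at 36.1 °C: -358 kJ/kg
liquid 36.1→12.8 °C: -54.056 kJ/kg
Δh = -198.56 + -358 + -54.056 = -610.62 kJ/kg
Q = ṁ·Δh = 353.2 kg/h × -610.62 kJ/kg = -215670 kJ/h
|Q| = 59.909 kW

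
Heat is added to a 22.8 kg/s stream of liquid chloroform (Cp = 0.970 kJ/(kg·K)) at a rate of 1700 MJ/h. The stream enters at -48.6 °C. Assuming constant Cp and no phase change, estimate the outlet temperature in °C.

Q = 1700 MJ/h = 472.22 kJ/s
ΔT = Q/(ṁ·Cp) = 472.22/(22.8×0.970) = 21.352 K
T_out = -48.6 + 21.352 = -27.248 °C

T_out = -27.2 °C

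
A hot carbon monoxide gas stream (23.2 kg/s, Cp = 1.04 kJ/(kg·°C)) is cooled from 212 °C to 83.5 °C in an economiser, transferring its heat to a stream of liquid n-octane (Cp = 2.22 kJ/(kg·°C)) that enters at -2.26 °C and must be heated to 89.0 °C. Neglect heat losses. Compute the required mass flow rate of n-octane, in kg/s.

Heat released by hot stream: Q = 23.2 × 1.04 × (212 − 83.5) = 3100.4 kJ/s
Energy balance on cold side (adiabatic exchanger): Q = ṁ_c·Cp_c·(T_c,out − T_c,in)
ṁ_c = 3100.4 / [2.22 × (89.0 − -2.26)] = 15.304 kg/s

ṁ_c = 15.3 kg/s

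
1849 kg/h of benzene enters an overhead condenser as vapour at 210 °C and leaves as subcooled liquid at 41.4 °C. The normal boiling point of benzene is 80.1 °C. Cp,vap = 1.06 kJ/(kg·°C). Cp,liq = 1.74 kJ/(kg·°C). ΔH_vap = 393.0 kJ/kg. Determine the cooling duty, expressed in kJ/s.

Q_c = 307 kJ/s

vapour 210→80.1 °C: -137.69 kJ/kg
condensation at 80.1 °C: -393 kJ/kg
liquid 80.1→41.4 °C: -67.338 kJ/kg
Δh = -137.69 + -393 + -67.338 = -598.03 kJ/kg
Q = ṁ·Δh = 1849 kg/h × -598.03 kJ/kg = -1.1058e+06 kJ/h
|Q| = 307.16 kW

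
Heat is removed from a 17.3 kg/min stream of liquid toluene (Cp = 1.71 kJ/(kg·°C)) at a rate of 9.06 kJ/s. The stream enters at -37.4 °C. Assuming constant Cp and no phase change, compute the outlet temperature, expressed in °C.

Q = 9.06 kJ/s = 543.6 kJ/min
ΔT = Q/(ṁ·Cp) = 543.6/(17.3×1.71) = 18.375 K
T_out = -37.4 − 18.375 = -55.775 °C

T_out = -55.8 °C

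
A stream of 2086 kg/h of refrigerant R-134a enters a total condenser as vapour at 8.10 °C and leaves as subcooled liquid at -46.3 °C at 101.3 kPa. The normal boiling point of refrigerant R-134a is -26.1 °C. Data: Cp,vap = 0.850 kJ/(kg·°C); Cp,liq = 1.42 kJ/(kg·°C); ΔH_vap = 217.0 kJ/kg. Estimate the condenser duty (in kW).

Q_c = 159 kW

vapour 8.10→-26.1 °C: -29.07 kJ/kg
condensation at -26.1 °C: -217 kJ/kg
liquid -26.1→-46.3 °C: -28.684 kJ/kg
Δh = -29.07 + -217 + -28.684 = -274.75 kJ/kg
Q = ṁ·Δh = 2086 kg/h × -274.75 kJ/kg = -573140 kJ/h
|Q| = 159.2 kW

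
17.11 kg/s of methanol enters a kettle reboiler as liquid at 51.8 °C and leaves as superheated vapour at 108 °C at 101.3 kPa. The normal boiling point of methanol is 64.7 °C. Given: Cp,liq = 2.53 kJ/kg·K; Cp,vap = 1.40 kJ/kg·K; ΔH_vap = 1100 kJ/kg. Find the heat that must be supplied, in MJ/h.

Q = 73500 MJ/h

liquid 51.8→64.7 °C: 32.637 kJ/kg
vaporisation at 64.7 °C: 1100 kJ/kg
vapour 64.7→108 °C: 60.62 kJ/kg
Δh = 32.637 + 1100 + 60.62 = 1193.3 kJ/kg
Q = ṁ·Δh = 17.11 kg/s × 1193.3 kJ/kg = 20417 kJ/s
|Q| = 20417 kW = 73500 MJ/h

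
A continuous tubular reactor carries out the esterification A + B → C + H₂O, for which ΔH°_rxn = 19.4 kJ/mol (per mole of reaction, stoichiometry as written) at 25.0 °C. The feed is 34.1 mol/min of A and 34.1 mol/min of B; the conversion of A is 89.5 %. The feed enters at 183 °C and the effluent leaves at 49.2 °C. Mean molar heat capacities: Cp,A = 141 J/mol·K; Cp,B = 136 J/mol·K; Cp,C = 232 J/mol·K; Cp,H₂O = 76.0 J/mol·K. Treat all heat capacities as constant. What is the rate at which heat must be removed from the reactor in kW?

Q_out = 10.8 kW

Extent of reaction ξ = 0.895 × 34.1 = 30.52 mol/min
Reaction term: ξ·ΔH°_rxn = 30.52 × 19.4 = 592.08 kJ/min
Sensible, feed 183→25 °C: -1492.4 kJ/min
Outlet flows (mol/min): A 3.5805, B 3.5805, C 30.52, H₂O 30.52
Sensible, products 25→49.2 °C: 251.48 kJ/min
Q = ΔH = -648.86 kJ/min = -10.814 kW
Heat removed = 10.814 kW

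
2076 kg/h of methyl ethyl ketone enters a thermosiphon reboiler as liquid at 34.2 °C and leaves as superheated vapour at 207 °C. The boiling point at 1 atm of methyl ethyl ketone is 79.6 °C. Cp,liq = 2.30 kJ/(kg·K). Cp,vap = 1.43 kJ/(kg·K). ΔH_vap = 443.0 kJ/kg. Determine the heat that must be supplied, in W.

Q = 421000 W

liquid 34.2→79.6 °C: 104.42 kJ/kg
vaporisation at 79.6 °C: 443 kJ/kg
vapour 79.6→207 °C: 182.18 kJ/kg
Δh = 104.42 + 443 + 182.18 = 729.6 kJ/kg
Q = ṁ·Δh = 2076 kg/h × 729.6 kJ/kg = 1.5147e+06 kJ/h
|Q| = 420.74 kW = 420740 W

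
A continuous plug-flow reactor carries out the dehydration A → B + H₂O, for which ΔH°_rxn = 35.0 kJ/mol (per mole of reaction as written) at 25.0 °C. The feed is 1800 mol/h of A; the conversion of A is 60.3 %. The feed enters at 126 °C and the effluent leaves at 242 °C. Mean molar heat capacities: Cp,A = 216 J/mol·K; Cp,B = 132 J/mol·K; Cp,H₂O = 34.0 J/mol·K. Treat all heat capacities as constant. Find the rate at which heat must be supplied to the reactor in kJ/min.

Q_in = 1190 kJ/min

Extent of reaction ξ = 0.603 × 1800 = 1085.4 mol/h
Reaction term: ξ·ΔH°_rxn = 1085.4 × 35.0 = 37989 kJ/h
Sensible, feed 126→25 °C: -39269 kJ/h
Outlet flows (mol/h): A 714.6, B 1085.4, H₂O 1085.4
Sensible, products 25→242 °C: 72593 kJ/h
Q = ΔH = 71313 kJ/h = 19.809 kW
Heat supplied = 1188.6 kJ/min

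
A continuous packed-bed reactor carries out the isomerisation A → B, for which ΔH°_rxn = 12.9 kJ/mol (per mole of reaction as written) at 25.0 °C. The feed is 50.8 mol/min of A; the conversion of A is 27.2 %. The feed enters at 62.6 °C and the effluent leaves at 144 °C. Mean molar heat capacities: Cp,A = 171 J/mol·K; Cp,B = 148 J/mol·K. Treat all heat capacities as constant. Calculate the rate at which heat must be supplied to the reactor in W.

Q_in = 14100 W

Extent of reaction ξ = 0.272 × 50.8 = 13.818 mol/min
Reaction term: ξ·ΔH°_rxn = 13.818 × 12.9 = 178.25 kJ/min
Sensible, feed 62.6→25 °C: -326.62 kJ/min
Outlet flows (mol/min): A 36.982, B 13.818
Sensible, products 25→144 °C: 995.91 kJ/min
Q = ΔH = 847.53 kJ/min = 14.126 kW
Heat supplied = 14126 W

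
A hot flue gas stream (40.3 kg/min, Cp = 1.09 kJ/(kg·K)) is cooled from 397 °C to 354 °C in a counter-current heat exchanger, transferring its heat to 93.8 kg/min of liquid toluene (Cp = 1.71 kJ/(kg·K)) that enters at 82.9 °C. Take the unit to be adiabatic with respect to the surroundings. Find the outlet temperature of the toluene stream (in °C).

T_c,out = 94.7 °C

Heat released by hot stream: Q = 40.3 × 1.09 × (397 − 354) = 1888.9 kJ/min
Energy balance on cold side (adiabatic exchanger): Q = ṁ_c·Cp_c·(T_c,out − T_c,in)
T_c,out = 82.9 + 1888.9/(93.8 × 1.71) = 94.676 °C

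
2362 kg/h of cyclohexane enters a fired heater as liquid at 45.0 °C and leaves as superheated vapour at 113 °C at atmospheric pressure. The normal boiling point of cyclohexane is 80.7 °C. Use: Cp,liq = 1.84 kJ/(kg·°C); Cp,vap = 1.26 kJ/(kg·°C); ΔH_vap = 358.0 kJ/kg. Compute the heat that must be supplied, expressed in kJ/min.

liquid 45.0→80.7 °C: 65.688 kJ/kg
vaporisation at 80.7 °C: 358 kJ/kg
vapour 80.7→113 °C: 40.698 kJ/kg
Δh = 65.688 + 358 + 40.698 = 464.39 kJ/kg
Q = ṁ·Δh = 2362 kg/h × 464.39 kJ/kg = 1.0969e+06 kJ/h
|Q| = 304.69 kW = 18281 kJ/min

Q = 18300 kJ/min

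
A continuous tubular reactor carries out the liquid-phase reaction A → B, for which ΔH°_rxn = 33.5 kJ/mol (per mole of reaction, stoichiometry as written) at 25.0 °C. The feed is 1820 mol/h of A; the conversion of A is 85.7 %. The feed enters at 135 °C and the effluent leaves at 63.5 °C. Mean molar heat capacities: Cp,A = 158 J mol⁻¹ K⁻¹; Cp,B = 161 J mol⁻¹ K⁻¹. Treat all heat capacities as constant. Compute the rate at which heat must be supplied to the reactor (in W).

Q_in = 8850 W

Extent of reaction ξ = 0.857 × 1820 = 1559.7 mol/h
Reaction term: ξ·ΔH°_rxn = 1559.7 × 33.5 = 52251 kJ/h
Sensible, feed 135→25 °C: -31632 kJ/h
Outlet flows (mol/h): A 260.26, B 1559.7
Sensible, products 25→63.5 °C: 11251 kJ/h
Q = ΔH = 31871 kJ/h = 8.853 kW
Heat supplied = 8853 W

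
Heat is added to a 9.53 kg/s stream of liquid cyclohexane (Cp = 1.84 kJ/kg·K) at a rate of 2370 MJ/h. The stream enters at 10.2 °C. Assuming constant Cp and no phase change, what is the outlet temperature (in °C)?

T_out = 47.7 °C

Q = 2370 MJ/h = 658.33 kJ/s
ΔT = Q/(ṁ·Cp) = 658.33/(9.53×1.84) = 37.544 K
T_out = 10.2 + 37.544 = 47.744 °C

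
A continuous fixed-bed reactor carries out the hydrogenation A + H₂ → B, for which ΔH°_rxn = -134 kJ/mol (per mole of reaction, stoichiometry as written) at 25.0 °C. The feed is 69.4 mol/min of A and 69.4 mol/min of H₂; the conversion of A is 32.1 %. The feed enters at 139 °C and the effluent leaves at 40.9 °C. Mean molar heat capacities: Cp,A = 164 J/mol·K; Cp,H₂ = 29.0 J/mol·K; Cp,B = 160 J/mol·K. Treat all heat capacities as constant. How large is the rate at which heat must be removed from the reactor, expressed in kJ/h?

Extent of reaction ξ = 0.321 × 69.4 = 22.277 mol/min
Reaction term: ξ·ΔH°_rxn = 22.277 × -134 = -2985.2 kJ/min
Sensible, feed 139→25 °C: -1526.9 kJ/min
Outlet flows (mol/min): A 47.123, H₂ 47.123, B 22.277
Sensible, products 25→40.9 °C: 201.28 kJ/min
Q = ΔH = -4310.8 kJ/min = -71.847 kW
Heat removed = 258650 kJ/h

Q_out = 259000 kJ/h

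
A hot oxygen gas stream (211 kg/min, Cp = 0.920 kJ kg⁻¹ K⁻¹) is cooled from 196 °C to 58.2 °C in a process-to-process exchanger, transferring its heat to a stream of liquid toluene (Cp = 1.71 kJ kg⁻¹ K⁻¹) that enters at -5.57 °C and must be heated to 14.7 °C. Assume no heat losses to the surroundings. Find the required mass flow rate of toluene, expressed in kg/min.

ṁ_c = 772 kg/min

Heat released by hot stream: Q = 211 × 0.920 × (196 − 58.2) = 26750 kJ/min
Energy balance on cold side (adiabatic exchanger): Q = ṁ_c·Cp_c·(T_c,out − T_c,in)
ṁ_c = 26750 / [1.71 × (14.7 − -5.57)] = 771.74 kg/min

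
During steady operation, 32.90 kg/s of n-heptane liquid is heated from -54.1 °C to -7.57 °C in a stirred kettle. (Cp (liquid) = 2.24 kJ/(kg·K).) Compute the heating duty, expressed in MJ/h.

Q = 12300 MJ/h

Q = ṁ·Cp·ΔT = 32.90 × 2.24 × (-7.57 − -54.1) = 3429.1 kJ/s
Heating duty = 12345 MJ/h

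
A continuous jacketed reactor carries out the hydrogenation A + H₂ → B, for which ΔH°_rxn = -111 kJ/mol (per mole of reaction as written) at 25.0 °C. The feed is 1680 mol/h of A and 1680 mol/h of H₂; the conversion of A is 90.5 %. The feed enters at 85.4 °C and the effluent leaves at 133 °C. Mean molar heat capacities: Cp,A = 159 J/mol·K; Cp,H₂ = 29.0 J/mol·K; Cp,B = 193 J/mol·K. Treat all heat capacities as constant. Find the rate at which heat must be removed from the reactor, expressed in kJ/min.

Extent of reaction ξ = 0.905 × 1680 = 1520.4 mol/h
Reaction term: ξ·ΔH°_rxn = 1520.4 × -111 = -168760 kJ/h
Sensible, feed 85.4→25 °C: -19077 kJ/h
Outlet flows (mol/h): A 159.6, H₂ 159.6, B 1520.4
Sensible, products 25→133 °C: 34932 kJ/h
Q = ΔH = -152910 kJ/h = -42.475 kW
Heat removed = 2548.5 kJ/min

Q_out = 2550 kJ/min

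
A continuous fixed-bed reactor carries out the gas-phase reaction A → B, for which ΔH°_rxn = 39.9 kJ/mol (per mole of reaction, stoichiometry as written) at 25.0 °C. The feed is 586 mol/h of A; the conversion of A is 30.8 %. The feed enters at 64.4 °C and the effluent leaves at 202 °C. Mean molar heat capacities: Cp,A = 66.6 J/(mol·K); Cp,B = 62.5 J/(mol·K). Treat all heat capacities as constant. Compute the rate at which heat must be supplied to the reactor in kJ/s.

Extent of reaction ξ = 0.308 × 586 = 180.49 mol/h
Reaction term: ξ·ΔH°_rxn = 180.49 × 39.9 = 7201.5 kJ/h
Sensible, feed 64.4→25 °C: -1537.7 kJ/h
Outlet flows (mol/h): A 405.51, B 180.49
Sensible, products 25→202 °C: 6776.9 kJ/h
Q = ΔH = 12441 kJ/h = 3.4557 kW
Heat supplied = 3.4557 kJ/s

Q_in = 3.46 kJ/s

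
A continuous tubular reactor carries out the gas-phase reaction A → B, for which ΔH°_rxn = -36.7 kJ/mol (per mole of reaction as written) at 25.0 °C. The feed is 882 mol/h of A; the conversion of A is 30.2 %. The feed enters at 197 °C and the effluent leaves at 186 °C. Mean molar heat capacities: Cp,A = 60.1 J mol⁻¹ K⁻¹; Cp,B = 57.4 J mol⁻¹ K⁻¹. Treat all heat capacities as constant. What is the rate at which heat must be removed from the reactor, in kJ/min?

Q_out = 175 kJ/min

Extent of reaction ξ = 0.302 × 882 = 266.36 mol/h
Reaction term: ξ·ΔH°_rxn = 266.36 × -36.7 = -9775.6 kJ/h
Sensible, feed 197→25 °C: -9117.4 kJ/h
Outlet flows (mol/h): A 615.64, B 266.36
Sensible, products 25→186 °C: 8418.5 kJ/h
Q = ΔH = -10474 kJ/h = -2.9096 kW
Heat removed = 174.57 kJ/min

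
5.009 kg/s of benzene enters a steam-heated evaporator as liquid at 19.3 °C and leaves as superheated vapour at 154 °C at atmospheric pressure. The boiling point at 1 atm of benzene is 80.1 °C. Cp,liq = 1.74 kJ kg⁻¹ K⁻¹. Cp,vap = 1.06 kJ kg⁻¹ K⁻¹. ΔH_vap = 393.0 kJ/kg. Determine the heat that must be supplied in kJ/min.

Q = 173000 kJ/min

liquid 19.3→80.1 °C: 105.79 kJ/kg
vaporisation at 80.1 °C: 393 kJ/kg
vapour 80.1→154 °C: 78.334 kJ/kg
Δh = 105.79 + 393 + 78.334 = 577.13 kJ/kg
Q = ṁ·Δh = 5.009 kg/s × 577.13 kJ/kg = 2890.8 kJ/s
|Q| = 2890.8 kW = 173450 kJ/min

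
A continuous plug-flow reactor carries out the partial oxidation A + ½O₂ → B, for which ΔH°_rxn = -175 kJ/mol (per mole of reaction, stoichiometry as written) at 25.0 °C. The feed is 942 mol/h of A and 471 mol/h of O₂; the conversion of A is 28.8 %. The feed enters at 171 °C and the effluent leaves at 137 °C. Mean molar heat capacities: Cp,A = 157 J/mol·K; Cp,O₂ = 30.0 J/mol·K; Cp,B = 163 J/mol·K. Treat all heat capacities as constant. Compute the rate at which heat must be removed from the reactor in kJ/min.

Q_out = 888 kJ/min

Extent of reaction ξ = 0.288 × 942 = 271.3 mol/h
Reaction term: ξ·ΔH°_rxn = 271.3 × -175 = -47477 kJ/h
Sensible, feed 171→25 °C: -23656 kJ/h
Outlet flows (mol/h): A 670.7, O₂ 335.35, B 271.3
Sensible, products 25→137 °C: 17873 kJ/h
Q = ΔH = -53259 kJ/h = -14.794 kW
Heat removed = 887.65 kJ/min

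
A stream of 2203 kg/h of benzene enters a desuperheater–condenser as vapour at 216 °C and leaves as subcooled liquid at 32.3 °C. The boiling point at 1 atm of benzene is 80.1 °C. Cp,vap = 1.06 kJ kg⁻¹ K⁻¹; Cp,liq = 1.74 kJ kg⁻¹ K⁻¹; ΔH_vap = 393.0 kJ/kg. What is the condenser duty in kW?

vapour 216→80.1 °C: -144.05 kJ/kg
condensation at 80.1 °C: -393 kJ/kg
liquid 80.1→32.3 °C: -83.172 kJ/kg
Δh = -144.05 + -393 + -83.172 = -620.23 kJ/kg
Q = ṁ·Δh = 2203 kg/h × -620.23 kJ/kg = -1.3664e+06 kJ/h
|Q| = 379.54 kW

Q_c = 380 kW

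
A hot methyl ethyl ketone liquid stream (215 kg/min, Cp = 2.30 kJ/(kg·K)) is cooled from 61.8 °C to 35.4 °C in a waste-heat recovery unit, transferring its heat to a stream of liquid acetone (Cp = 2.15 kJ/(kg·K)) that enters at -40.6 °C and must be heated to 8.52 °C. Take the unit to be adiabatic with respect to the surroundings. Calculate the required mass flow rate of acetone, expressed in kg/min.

ṁ_c = 124 kg/min

Heat released by hot stream: Q = 215 × 2.30 × (61.8 − 35.4) = 13055 kJ/min
Energy balance on cold side (adiabatic exchanger): Q = ṁ_c·Cp_c·(T_c,out − T_c,in)
ṁ_c = 13055 / [2.15 × (8.52 − -40.6)] = 123.62 kg/min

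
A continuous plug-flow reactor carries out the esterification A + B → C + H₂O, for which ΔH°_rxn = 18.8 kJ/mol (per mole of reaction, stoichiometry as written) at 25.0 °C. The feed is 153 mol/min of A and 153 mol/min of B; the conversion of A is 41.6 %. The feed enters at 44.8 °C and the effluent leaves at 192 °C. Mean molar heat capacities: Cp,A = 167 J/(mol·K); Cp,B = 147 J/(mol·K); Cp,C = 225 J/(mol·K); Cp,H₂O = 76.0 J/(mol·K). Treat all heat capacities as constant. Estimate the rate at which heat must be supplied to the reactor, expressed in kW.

Q_in = 136 kW

Extent of reaction ξ = 0.416 × 153 = 63.648 mol/min
Reaction term: ξ·ΔH°_rxn = 63.648 × 18.8 = 1196.6 kJ/min
Sensible, feed 44.8→25 °C: -951.23 kJ/min
Outlet flows (mol/min): A 89.352, B 89.352, C 63.648, H₂O 63.648
Sensible, products 25→192 °C: 7884.8 kJ/min
Q = ΔH = 8130.2 kJ/min = 135.5 kW
Heat supplied = 135.5 kW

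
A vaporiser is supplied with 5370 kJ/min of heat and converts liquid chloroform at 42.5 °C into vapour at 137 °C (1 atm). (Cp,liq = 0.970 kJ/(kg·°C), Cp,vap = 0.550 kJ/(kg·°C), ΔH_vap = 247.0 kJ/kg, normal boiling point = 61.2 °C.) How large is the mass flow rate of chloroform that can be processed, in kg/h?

Δh = 0.970×(61.2−42.5) + 247.0 + 0.550×(137−61.2) = 306.83 kJ/kg
Q = 5370 kJ/min = 89.5 kJ/s = 322200 kJ/h
ṁ = Q/Δh = 322200 / 306.83 = 1050.1 kg/h

ṁ = 1050 kg/h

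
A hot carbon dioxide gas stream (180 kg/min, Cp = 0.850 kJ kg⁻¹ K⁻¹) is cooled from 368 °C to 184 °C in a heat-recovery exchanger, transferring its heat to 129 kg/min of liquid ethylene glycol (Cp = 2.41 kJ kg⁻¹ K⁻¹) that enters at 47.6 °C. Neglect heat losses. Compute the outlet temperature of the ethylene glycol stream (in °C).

Heat released by hot stream: Q = 180 × 0.850 × (368 − 184) = 28152 kJ/min
Energy balance on cold side (adiabatic exchanger): Q = ṁ_c·Cp_c·(T_c,out − T_c,in)
T_c,out = 47.6 + 28152/(129 × 2.41) = 138.15 °C

T_c,out = 138 °C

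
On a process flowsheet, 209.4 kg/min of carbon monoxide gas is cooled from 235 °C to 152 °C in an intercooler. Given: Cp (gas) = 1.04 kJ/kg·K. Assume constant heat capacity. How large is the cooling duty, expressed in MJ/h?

Q_c = 1080 MJ/h

Q = ṁ·Cp·ΔT = 209.4 × 1.04 × (152 − 235) = -18075 kJ/min
Converting: 18075 / 60 s = 301.26 kW
Cooling duty = 1084.5 MJ/h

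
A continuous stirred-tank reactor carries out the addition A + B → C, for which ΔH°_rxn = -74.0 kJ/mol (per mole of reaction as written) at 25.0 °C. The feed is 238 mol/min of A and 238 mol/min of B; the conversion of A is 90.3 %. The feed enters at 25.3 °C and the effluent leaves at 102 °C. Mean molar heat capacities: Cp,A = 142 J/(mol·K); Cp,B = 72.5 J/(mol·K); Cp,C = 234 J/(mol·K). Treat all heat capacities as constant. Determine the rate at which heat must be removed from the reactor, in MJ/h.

Q_out = 700 MJ/h

Extent of reaction ξ = 0.903 × 238 = 214.91 mol/min
Reaction term: ξ·ΔH°_rxn = 214.91 × -74.0 = -15904 kJ/min
Sensible, feed 25.3→25 °C: -15.315 kJ/min
Outlet flows (mol/min): A 23.086, B 23.086, C 214.91
Sensible, products 25→102 °C: 4253.6 kJ/min
Q = ΔH = -11665 kJ/min = -194.42 kW
Heat removed = 699.92 MJ/h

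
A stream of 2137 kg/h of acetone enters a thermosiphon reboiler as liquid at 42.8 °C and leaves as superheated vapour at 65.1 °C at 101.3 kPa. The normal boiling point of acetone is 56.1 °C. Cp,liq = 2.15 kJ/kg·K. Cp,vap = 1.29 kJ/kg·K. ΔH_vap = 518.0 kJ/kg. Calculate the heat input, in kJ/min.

liquid 42.8→56.1 °C: 28.595 kJ/kg
vaporisation at 56.1 °C: 518 kJ/kg
vapour 56.1→65.1 °C: 11.61 kJ/kg
Δh = 28.595 + 518 + 11.61 = 558.21 kJ/kg
Q = ṁ·Δh = 2137 kg/h × 558.21 kJ/kg = 1.1929e+06 kJ/h
|Q| = 331.36 kW = 19881 kJ/min

Q = 19900 kJ/min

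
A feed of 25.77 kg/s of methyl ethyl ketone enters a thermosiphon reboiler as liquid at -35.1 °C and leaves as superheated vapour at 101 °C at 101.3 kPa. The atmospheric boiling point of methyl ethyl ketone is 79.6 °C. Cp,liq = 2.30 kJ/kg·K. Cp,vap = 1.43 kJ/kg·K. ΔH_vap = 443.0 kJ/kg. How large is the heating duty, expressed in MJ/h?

liquid -35.1→79.6 °C: 263.81 kJ/kg
vaporisation at 79.6 °C: 443 kJ/kg
vapour 79.6→101 °C: 30.602 kJ/kg
Δh = 263.81 + 443 + 30.602 = 737.41 kJ/kg
Q = ṁ·Δh = 25.77 kg/s × 737.41 kJ/kg = 19003 kJ/s
|Q| = 19003 kW = 68411 MJ/h

Q = 68400 MJ/h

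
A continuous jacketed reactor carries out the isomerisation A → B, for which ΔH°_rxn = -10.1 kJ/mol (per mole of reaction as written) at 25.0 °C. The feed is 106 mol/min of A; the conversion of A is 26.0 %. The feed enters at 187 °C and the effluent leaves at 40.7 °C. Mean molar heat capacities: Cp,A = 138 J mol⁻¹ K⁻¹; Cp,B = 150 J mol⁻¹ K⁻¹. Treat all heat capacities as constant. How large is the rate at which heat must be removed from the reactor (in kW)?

Extent of reaction ξ = 0.260 × 106 = 27.56 mol/min
Reaction term: ξ·ΔH°_rxn = 27.56 × -10.1 = -278.36 kJ/min
Sensible, feed 187→25 °C: -2369.7 kJ/min
Outlet flows (mol/min): A 78.44, B 27.56
Sensible, products 25→40.7 °C: 234.85 kJ/min
Q = ΔH = -2413.2 kJ/min = -40.221 kW
Heat removed = 40.221 kW

Q_out = 40.2 kW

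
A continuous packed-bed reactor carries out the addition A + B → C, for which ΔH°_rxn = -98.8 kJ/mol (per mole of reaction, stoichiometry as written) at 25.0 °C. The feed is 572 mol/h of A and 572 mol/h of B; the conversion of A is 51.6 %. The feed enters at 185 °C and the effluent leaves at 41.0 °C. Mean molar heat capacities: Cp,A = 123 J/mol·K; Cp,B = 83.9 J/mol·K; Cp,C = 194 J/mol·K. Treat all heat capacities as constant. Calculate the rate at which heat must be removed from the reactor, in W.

Q_out = 12900 W

Extent of reaction ξ = 0.516 × 572 = 295.15 mol/h
Reaction term: ξ·ΔH°_rxn = 295.15 × -98.8 = -29161 kJ/h
Sensible, feed 185→25 °C: -18935 kJ/h
Outlet flows (mol/h): A 276.85, B 276.85, C 295.15
Sensible, products 25→41.0 °C: 1832.6 kJ/h
Q = ΔH = -46264 kJ/h = -12.851 kW
Heat removed = 12851 W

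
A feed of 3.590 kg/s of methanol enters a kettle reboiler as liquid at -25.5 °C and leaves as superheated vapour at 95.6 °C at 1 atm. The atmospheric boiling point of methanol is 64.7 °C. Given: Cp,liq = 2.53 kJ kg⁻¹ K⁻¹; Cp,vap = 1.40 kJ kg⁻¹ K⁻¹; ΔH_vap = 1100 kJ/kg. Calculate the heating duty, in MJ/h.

Q = 17700 MJ/h

liquid -25.5→64.7 °C: 228.21 kJ/kg
vaporisation at 64.7 °C: 1100 kJ/kg
vapour 64.7→95.6 °C: 43.26 kJ/kg
Δh = 228.21 + 1100 + 43.26 = 1371.5 kJ/kg
Q = ṁ·Δh = 3.590 kg/s × 1371.5 kJ/kg = 4923.6 kJ/s
|Q| = 4923.6 kW = 17725 MJ/h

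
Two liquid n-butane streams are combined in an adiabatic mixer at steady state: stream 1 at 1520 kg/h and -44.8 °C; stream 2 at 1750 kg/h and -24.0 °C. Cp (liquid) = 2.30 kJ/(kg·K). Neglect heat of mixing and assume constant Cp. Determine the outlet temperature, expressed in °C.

Adiabatic, steady state ⇒ Σ ṁᵢCp,ᵢ(T_out − Tᵢ) = 0
Σ ṁᵢCp,ᵢTᵢ = 1520×2.30×-44.8 + 1750×2.30×-24.0 = -253220
Σ ṁᵢCp,ᵢ = 1520×2.30 + 1750×2.30 = 7521
T_out = -253220 / 7521 = -33.669 °C

T_out = -33.7 °C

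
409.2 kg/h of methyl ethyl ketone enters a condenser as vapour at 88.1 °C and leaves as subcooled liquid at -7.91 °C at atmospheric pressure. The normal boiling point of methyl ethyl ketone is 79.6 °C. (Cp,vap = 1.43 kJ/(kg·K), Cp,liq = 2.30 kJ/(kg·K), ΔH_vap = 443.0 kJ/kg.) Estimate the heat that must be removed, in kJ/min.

Q_c = 4480 kJ/min

vapour 88.1→79.6 °C: -12.155 kJ/kg
condensation at 79.6 °C: -443 kJ/kg
liquid 79.6→-7.91 °C: -201.27 kJ/kg
Δh = -12.155 + -443 + -201.27 = -656.43 kJ/kg
Q = ṁ·Δh = 409.2 kg/h × -656.43 kJ/kg = -268610 kJ/h
|Q| = 74.614 kW = 4476.8 kJ/min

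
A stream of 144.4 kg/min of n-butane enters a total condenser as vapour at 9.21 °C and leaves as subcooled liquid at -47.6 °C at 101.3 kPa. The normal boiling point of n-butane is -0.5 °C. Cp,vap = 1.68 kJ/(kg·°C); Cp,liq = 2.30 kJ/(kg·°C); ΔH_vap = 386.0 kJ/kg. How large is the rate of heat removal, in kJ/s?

Q_c = 1230 kJ/s

vapour 9.21→-0.5 °C: -16.313 kJ/kg
condensation at -0.5 °C: -386 kJ/kg
liquid -0.5→-47.6 °C: -108.33 kJ/kg
Δh = -16.313 + -386 + -108.33 = -510.64 kJ/kg
Q = ṁ·Δh = 144.4 kg/min × -510.64 kJ/kg = -73737 kJ/min
|Q| = 1228.9 kW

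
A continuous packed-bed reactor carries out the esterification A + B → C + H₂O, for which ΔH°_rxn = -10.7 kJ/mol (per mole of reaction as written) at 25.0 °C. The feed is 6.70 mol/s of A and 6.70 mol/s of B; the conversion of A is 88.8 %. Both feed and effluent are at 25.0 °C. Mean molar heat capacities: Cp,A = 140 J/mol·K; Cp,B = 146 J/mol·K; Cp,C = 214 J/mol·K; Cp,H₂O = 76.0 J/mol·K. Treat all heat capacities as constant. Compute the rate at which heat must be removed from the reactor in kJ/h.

Extent of reaction ξ = 0.888 × 6.70 = 5.9496 mol/s
Reaction term: ξ·ΔH°_rxn = 5.9496 × -10.7 = -63.661 kJ/s
Q = ΔH = -63.661 kJ/s = -63.661 kW
Heat removed = 229180 kJ/h

Q_out = 229000 kJ/h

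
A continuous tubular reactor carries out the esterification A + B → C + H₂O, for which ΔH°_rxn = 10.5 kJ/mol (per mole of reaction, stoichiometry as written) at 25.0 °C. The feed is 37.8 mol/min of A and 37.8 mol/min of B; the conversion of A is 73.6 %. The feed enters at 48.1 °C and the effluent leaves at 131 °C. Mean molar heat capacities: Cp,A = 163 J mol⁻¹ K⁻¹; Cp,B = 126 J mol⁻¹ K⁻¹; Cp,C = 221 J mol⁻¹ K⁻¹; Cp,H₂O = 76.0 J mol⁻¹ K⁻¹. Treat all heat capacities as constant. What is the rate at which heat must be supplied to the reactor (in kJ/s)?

Q_in = 20.4 kJ/s

Extent of reaction ξ = 0.736 × 37.8 = 27.821 mol/min
Reaction term: ξ·ΔH°_rxn = 27.821 × 10.5 = 292.12 kJ/min
Sensible, feed 48.1→25 °C: -252.35 kJ/min
Outlet flows (mol/min): A 9.9792, B 9.9792, C 27.821, H₂O 27.821
Sensible, products 25→131 °C: 1181.6 kJ/min
Q = ΔH = 1221.3 kJ/min = 20.355 kW
Heat supplied = 20.355 kJ/s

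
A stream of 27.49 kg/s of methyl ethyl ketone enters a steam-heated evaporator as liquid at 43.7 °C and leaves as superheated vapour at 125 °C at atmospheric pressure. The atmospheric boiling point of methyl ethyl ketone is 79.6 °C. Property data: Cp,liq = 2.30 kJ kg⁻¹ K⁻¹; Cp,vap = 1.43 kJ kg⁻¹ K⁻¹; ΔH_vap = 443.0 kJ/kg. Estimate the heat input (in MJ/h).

liquid 43.7→79.6 °C: 82.57 kJ/kg
vaporisation at 79.6 °C: 443 kJ/kg
vapour 79.6→125 °C: 64.922 kJ/kg
Δh = 82.57 + 443 + 64.922 = 590.49 kJ/kg
Q = ṁ·Δh = 27.49 kg/s × 590.49 kJ/kg = 16233 kJ/s
|Q| = 16233 kW = 58437 MJ/h

Q = 58400 MJ/h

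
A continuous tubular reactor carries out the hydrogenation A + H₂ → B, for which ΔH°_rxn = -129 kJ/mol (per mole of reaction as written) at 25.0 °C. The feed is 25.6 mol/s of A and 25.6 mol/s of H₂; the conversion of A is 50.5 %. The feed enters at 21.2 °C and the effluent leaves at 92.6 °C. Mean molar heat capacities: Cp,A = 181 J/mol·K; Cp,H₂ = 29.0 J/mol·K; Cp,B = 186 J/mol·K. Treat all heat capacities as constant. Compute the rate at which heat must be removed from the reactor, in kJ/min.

Q_out = 78300 kJ/min

Extent of reaction ξ = 0.505 × 25.6 = 12.928 mol/s
Reaction term: ξ·ΔH°_rxn = 12.928 × -129 = -1667.7 kJ/s
Sensible, feed 21.2→25 °C: 20.429 kJ/s
Outlet flows (mol/s): A 12.672, H₂ 12.672, B 12.928
Sensible, products 25→92.6 °C: 342.44 kJ/s
Q = ΔH = -1304.8 kJ/s = -1304.8 kW
Heat removed = 78290 kJ/min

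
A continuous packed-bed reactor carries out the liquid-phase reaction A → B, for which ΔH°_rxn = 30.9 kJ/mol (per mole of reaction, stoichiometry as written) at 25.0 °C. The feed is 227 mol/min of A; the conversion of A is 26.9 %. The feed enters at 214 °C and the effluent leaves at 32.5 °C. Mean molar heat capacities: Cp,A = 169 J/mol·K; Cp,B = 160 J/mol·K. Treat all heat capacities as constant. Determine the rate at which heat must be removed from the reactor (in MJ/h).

Extent of reaction ξ = 0.269 × 227 = 61.063 mol/min
Reaction term: ξ·ΔH°_rxn = 61.063 × 30.9 = 1886.8 kJ/min
Sensible, feed 214→25 °C: -7250.6 kJ/min
Outlet flows (mol/min): A 165.94, B 61.063
Sensible, products 25→32.5 °C: 283.6 kJ/min
Q = ΔH = -5080.2 kJ/min = -84.669 kW
Heat removed = 304.81 MJ/h

Q_out = 305 MJ/h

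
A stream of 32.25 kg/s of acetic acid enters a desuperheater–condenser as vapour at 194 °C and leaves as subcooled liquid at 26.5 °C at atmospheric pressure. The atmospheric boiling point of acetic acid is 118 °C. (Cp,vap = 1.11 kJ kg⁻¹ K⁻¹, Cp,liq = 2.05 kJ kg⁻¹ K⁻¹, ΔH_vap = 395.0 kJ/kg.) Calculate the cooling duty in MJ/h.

Q_c = 77400 MJ/h

vapour 194→118 °C: -84.36 kJ/kg
condensation at 118 °C: -395 kJ/kg
liquid 118→26.5 °C: -187.57 kJ/kg
Δh = -84.36 + -395 + -187.57 = -666.93 kJ/kg
Q = ṁ·Δh = 32.25 kg/s × -666.93 kJ/kg = -21509 kJ/s
|Q| = 21509 kW = 77431 MJ/h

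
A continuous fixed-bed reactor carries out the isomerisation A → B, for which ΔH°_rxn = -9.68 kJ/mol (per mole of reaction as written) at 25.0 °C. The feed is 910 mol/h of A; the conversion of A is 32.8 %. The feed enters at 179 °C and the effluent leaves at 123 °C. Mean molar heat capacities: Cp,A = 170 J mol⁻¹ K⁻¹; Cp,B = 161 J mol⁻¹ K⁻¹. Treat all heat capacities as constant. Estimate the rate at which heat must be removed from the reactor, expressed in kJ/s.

Q_out = 3.28 kJ/s

Extent of reaction ξ = 0.328 × 910 = 298.48 mol/h
Reaction term: ξ·ΔH°_rxn = 298.48 × -9.68 = -2889.3 kJ/h
Sensible, feed 179→25 °C: -23824 kJ/h
Outlet flows (mol/h): A 611.52, B 298.48
Sensible, products 25→123 °C: 14897 kJ/h
Q = ΔH = -11816 kJ/h = -3.2822 kW
Heat removed = 3.2822 kJ/s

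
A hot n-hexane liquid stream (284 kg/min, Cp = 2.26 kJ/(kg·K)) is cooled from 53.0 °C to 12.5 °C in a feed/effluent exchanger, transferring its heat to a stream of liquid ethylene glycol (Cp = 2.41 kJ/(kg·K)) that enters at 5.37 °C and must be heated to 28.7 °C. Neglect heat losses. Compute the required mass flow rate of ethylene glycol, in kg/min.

Heat released by hot stream: Q = 284 × 2.26 × (53.0 − 12.5) = 25995 kJ/min
Energy balance on cold side (adiabatic exchanger): Q = ṁ_c·Cp_c·(T_c,out − T_c,in)
ṁ_c = 25995 / [2.41 × (28.7 − 5.37)] = 462.33 kg/min

ṁ_c = 462 kg/min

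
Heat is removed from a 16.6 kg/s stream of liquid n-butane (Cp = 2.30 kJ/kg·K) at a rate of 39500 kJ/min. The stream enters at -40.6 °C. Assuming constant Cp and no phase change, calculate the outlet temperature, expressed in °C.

T_out = -57.8 °C

Q = 39500 kJ/min = 658.33 kJ/s
ΔT = Q/(ṁ·Cp) = 658.33/(16.6×2.30) = 17.243 K
T_out = -40.6 − 17.243 = -57.843 °C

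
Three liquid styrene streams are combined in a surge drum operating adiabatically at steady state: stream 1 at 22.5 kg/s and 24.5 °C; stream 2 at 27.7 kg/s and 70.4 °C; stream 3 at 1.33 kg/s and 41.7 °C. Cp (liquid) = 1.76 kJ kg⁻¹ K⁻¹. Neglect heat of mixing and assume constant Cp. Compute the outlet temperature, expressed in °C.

T_out = 49.6 °C

Energy balance with Q = 0: Σ ṁᵢCp,ᵢ(T_out − Tᵢ) = 0
T_out = Σ ṁᵢCp,ᵢTᵢ / Σ ṁᵢCp,ᵢ
      = 4500 / 90.693 = 49.618 °C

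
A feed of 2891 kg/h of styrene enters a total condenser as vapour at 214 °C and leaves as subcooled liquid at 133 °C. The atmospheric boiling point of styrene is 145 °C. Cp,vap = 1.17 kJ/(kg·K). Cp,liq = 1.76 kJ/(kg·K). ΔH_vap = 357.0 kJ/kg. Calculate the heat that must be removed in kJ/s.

vapour 214→145 °C: -80.73 kJ/kg
condensation at 145 °C: -357 kJ/kg
liquid 145→133 °C: -21.12 kJ/kg
Δh = -80.73 + -357 + -21.12 = -458.85 kJ/kg
Q = ṁ·Δh = 2891 kg/h × -458.85 kJ/kg = -1.3265e+06 kJ/h
|Q| = 368.48 kW

Q_c = 368 kJ/s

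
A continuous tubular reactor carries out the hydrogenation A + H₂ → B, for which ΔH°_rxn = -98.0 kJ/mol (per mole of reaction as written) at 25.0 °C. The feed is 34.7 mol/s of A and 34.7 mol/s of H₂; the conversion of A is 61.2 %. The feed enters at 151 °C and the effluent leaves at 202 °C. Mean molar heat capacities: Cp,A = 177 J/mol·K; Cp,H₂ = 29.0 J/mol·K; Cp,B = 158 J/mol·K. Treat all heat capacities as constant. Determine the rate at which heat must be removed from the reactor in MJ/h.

Extent of reaction ξ = 0.612 × 34.7 = 21.236 mol/s
Reaction term: ξ·ΔH°_rxn = 21.236 × -98.0 = -2081.2 kJ/s
Sensible, feed 151→25 °C: -900.67 kJ/s
Outlet flows (mol/s): A 13.464, H₂ 13.464, B 21.236
Sensible, products 25→202 °C: 1084.8 kJ/s
Q = ΔH = -1897 kJ/s = -1897 kW
Heat removed = 6829.3 MJ/h

Q_out = 6830 MJ/h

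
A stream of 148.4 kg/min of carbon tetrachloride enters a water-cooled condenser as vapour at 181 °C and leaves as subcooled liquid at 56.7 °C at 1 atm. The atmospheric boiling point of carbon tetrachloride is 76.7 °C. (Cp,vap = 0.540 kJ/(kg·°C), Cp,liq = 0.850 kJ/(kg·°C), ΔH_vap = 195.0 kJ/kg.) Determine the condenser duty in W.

vapour 181→76.7 °C: -56.322 kJ/kg
condensation at 76.7 °C: -195 kJ/kg
liquid 76.7→56.7 °C: -17 kJ/kg
Δh = -56.322 + -195 + -17 = -268.32 kJ/kg
Q = ṁ·Δh = 148.4 kg/min × -268.32 kJ/kg = -39819 kJ/min
|Q| = 663.65 kW = 663650 W

Q_c = 664000 W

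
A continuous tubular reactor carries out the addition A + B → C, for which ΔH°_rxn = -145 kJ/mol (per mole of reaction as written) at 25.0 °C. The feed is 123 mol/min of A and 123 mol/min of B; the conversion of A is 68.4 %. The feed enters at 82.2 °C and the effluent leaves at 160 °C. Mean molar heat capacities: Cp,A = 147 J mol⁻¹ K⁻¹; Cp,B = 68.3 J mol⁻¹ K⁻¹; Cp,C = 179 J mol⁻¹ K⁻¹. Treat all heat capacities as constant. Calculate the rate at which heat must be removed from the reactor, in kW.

Extent of reaction ξ = 0.684 × 123 = 84.132 mol/min
Reaction term: ξ·ΔH°_rxn = 84.132 × -145 = -12199 kJ/min
Sensible, feed 82.2→25 °C: -1514.8 kJ/min
Outlet flows (mol/min): A 38.868, B 38.868, C 84.132
Sensible, products 25→160 °C: 3162.8 kJ/min
Q = ΔH = -10551 kJ/min = -175.85 kW
Heat removed = 175.85 kW

Q_out = 176 kW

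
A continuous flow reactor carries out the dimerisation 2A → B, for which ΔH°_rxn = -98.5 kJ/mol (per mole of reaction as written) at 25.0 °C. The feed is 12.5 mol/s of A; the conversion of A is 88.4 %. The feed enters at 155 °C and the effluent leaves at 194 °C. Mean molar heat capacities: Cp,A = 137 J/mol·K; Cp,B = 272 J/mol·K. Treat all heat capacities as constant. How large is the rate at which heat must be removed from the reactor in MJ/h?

Q_out = 1730 MJ/h

Extent of reaction ξ = 0.884 × 12.5 / 2 = 5.525 mol/s
Reaction term: ξ·ΔH°_rxn = 5.525 × -98.5 = -544.21 kJ/s
Sensible, feed 155→25 °C: -222.62 kJ/s
Outlet flows (mol/s): A 1.45, B 5.525
Sensible, products 25→194 °C: 287.55 kJ/s
Q = ΔH = -479.29 kJ/s = -479.29 kW
Heat removed = 1725.5 MJ/h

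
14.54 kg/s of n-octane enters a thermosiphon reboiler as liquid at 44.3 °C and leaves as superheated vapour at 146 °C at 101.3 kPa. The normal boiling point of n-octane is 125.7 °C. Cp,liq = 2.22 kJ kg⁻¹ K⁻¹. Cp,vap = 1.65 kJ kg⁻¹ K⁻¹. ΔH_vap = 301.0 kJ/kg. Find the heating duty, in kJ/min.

Q = 449000 kJ/min

liquid 44.3→125.7 °C: 180.71 kJ/kg
vaporisation at 125.7 °C: 301 kJ/kg
vapour 125.7→146 °C: 33.495 kJ/kg
Δh = 180.71 + 301 + 33.495 = 515.2 kJ/kg
Q = ṁ·Δh = 14.54 kg/s × 515.2 kJ/kg = 7491.1 kJ/s
|Q| = 7491.1 kW = 449460 kJ/min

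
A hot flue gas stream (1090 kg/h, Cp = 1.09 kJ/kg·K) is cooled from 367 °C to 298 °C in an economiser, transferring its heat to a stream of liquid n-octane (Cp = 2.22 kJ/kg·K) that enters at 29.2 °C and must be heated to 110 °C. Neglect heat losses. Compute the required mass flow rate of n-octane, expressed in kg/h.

Heat released by hot stream: Q = 1090 × 1.09 × (367 − 298) = 81979 kJ/h
Energy balance on cold side (adiabatic exchanger): Q = ṁ_c·Cp_c·(T_c,out − T_c,in)
ṁ_c = 81979 / [2.22 × (110 − 29.2)] = 457.02 kg/h

ṁ_c = 457 kg/h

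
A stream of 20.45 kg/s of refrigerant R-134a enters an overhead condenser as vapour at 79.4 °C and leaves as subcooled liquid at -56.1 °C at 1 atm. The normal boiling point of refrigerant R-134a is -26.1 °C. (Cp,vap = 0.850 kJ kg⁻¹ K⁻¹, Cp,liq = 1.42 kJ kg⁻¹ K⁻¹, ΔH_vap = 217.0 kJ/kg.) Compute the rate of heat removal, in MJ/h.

vapour 79.4→-26.1 °C: -89.675 kJ/kg
condensation at -26.1 °C: -217 kJ/kg
liquid -26.1→-56.1 °C: -42.6 kJ/kg
Δh = -89.675 + -217 + -42.6 = -349.27 kJ/kg
Q = ṁ·Δh = 20.45 kg/s × -349.27 kJ/kg = -7142.7 kJ/s
|Q| = 7142.7 kW = 25714 MJ/h

Q_c = 25700 MJ/h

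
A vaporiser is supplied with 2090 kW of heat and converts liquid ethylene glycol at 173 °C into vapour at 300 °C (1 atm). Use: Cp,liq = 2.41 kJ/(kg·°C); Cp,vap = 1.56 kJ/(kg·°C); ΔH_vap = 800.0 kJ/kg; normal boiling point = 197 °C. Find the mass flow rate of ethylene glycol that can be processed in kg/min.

ṁ = 123 kg/min

Δh = 2.41×(197−173) + 800.0 + 1.56×(300−197) = 1018.5 kJ/kg
Q = 2090 kW = 2090 kJ/s = 125400 kJ/min
ṁ = Q/Δh = 125400 / 1018.5 = 123.12 kg/min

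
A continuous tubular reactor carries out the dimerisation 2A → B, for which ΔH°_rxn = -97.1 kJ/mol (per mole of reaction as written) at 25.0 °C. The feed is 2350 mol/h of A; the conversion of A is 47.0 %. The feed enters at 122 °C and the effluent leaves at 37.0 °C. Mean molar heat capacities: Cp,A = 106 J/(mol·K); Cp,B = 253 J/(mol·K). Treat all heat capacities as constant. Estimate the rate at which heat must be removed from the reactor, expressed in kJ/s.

Extent of reaction ξ = 0.470 × 2350 / 2 = 552.25 mol/h
Reaction term: ξ·ΔH°_rxn = 552.25 × -97.1 = -53623 kJ/h
Sensible, feed 122→25 °C: -24163 kJ/h
Outlet flows (mol/h): A 1245.5, B 552.25
Sensible, products 25→37.0 °C: 3260.9 kJ/h
Q = ΔH = -74525 kJ/h = -20.701 kW
Heat removed = 20.701 kJ/s

Q_out = 20.7 kJ/s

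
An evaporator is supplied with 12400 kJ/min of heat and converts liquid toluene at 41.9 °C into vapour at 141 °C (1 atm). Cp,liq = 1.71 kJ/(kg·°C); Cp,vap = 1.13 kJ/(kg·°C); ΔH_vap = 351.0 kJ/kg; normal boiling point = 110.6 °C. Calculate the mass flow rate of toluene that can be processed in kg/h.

ṁ = 1480 kg/h

Δh = 1.71×(110.6−41.9) + 351.0 + 1.13×(141−110.6) = 502.83 kJ/kg
Q = 12400 kJ/min = 206.67 kJ/s = 744000 kJ/h
ṁ = Q/Δh = 744000 / 502.83 = 1479.6 kg/h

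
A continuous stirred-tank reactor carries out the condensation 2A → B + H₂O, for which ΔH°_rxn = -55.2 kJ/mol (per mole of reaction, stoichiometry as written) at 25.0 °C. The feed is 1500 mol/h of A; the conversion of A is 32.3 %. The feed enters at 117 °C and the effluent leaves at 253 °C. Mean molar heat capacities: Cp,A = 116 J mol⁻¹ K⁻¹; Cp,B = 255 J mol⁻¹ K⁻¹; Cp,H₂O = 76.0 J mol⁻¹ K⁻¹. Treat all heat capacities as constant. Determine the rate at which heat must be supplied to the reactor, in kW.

Extent of reaction ξ = 0.323 × 1500 / 2 = 242.25 mol/h
Reaction term: ξ·ΔH°_rxn = 242.25 × -55.2 = -13372 kJ/h
Sensible, feed 117→25 °C: -16008 kJ/h
Outlet flows (mol/h): A 1015.5, B 242.25, H₂O 242.25
Sensible, products 25→253 °C: 45140 kJ/h
Q = ΔH = 15760 kJ/h = 4.3777 kW
Heat supplied = 4.3777 kW

Q_in = 4.38 kW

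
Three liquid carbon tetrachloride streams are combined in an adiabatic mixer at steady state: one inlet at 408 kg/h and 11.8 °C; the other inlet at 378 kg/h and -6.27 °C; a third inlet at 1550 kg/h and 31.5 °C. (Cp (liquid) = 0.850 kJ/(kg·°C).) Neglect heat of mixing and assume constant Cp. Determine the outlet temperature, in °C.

Energy balance with Q = 0: Σ ṁᵢCp,ᵢ(T_out − Tᵢ) = 0
T_out = Σ ṁᵢCp,ᵢTᵢ / Σ ṁᵢCp,ᵢ
      = 43579 / 1985.6 = 21.947 °C

T_out = 21.9 °C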